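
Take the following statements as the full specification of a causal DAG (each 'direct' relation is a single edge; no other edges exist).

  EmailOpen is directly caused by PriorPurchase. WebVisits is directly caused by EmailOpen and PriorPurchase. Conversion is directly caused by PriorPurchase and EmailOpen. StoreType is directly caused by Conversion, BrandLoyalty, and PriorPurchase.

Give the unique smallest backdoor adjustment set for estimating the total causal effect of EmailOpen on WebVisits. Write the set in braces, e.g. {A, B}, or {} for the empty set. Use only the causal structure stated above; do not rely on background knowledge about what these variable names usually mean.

{PriorPurchase}

Variables eligible for adjustment (non-descendants of EmailOpen, excluding EmailOpen and WebVisits): {BrandLoyalty, PriorPurchase}.
Backdoor paths from EmailOpen to WebVisits:
  P1: EmailOpen <- PriorPurchase -> WebVisits
The empty set is not sufficient: P1 (EmailOpen <- PriorPurchase -> WebVisits) has no collider blocking it and no conditioned non-collider, so it is open.
Try {PriorPurchase}:
  P1: blocked at fork node PriorPurchase ∈ conditioning set.
{PriorPurchase} contains no descendant of EmailOpen and blocks every backdoor path.
No other singleton works — e.g. {BrandLoyalty} leaves P1 open — so {PriorPurchase} is the unique smallest valid adjustment set.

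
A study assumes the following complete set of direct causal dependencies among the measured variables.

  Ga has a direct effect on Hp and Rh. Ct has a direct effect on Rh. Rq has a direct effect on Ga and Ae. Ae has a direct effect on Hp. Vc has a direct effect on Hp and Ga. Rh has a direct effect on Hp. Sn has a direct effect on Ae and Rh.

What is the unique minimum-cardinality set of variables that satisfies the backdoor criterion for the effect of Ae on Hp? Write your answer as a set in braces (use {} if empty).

Variables eligible for adjustment (non-descendants of Ae, excluding Ae and Hp): {Ct, Ga, Rh, Rq, Sn, Vc}.
Backdoor paths from Ae to Hp:
  P1: Ae <- Sn -> Rh <- Ga <- Vc -> Hp
  P2: Ae <- Sn -> Rh <- Ga -> Hp
  P3: Ae <- Sn -> Rh -> Hp
  P4: Ae <- Rq -> Ga <- Vc -> Hp
  P5: Ae <- Rq -> Ga -> Rh -> Hp
  P6: Ae <- Rq -> Ga -> Hp
The empty set is not sufficient: P3 (Ae <- Sn -> Rh -> Hp) has no collider blocking it and no conditioned non-collider, so it is open.
Try {Rq, Sn}:
  P1: blocked at fork node Sn ∈ conditioning set.
  P2: blocked at fork node Sn ∈ conditioning set.
  P3: blocked at fork node Sn ∈ conditioning set.
  P4: blocked at fork node Rq ∈ conditioning set.
  P5: blocked at fork node Rq ∈ conditioning set.
  P6: blocked at fork node Rq ∈ conditioning set.
{Rq, Sn} contains no descendant of Ae and blocks every backdoor path.
Every element of {Rq, Sn} is needed (dropping Rq leaves P5 open; dropping Sn leaves P3 open), so no proper subset is valid.
Among all size-2 subsets of the eligible variables, only {Rq, Sn} blocks every backdoor path, so it is the unique smallest valid adjustment set.

{Rq, Sn}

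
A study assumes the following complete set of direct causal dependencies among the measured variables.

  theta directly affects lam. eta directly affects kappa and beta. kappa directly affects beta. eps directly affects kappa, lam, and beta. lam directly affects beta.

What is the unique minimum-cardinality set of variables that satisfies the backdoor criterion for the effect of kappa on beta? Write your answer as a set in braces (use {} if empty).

Variables eligible for adjustment (non-descendants of kappa, excluding kappa and beta): {eps, eta, lam, theta}.
Backdoor paths from kappa to beta:
  P1: kappa <- eta -> beta
  P2: kappa <- eps -> lam -> beta
  P3: kappa <- eps -> beta
The empty set is not sufficient: P1 (kappa <- eta -> beta) has no collider blocking it and no conditioned non-collider, so it is open.
Try {eps, eta}:
  P1: blocked at fork node eta ∈ conditioning set.
  P2: blocked at fork node eps ∈ conditioning set.
  P3: blocked at fork node eps ∈ conditioning set.
{eps, eta} contains no descendant of kappa and blocks every backdoor path.
Every element of {eps, eta} is needed (dropping eps leaves P2 open; dropping eta leaves P1 open), so no proper subset is valid.
Among all size-2 subsets of the eligible variables, only {eps, eta} blocks every backdoor path, so it is the unique smallest valid adjustment set.

{eps, eta}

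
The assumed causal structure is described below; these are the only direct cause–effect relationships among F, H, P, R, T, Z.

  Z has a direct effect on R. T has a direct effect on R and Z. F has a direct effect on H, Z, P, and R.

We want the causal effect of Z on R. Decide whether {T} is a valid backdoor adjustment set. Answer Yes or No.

Backdoor paths from Z to R (paths whose first edge points into Z):
  P1: Z <- T -> R
  P2: Z <- F -> R
Condition 1 (no descendant of Z in the set): holds — descendants of Z are {R}; none are in {T}.
Condition 2 (every backdoor path blocked by {T}):
  P1: blocked at fork node T ∈ conditioning set.
  P2: open — no interior node is in the conditioning set.
{T} does not satisfy the backdoor criterion.

No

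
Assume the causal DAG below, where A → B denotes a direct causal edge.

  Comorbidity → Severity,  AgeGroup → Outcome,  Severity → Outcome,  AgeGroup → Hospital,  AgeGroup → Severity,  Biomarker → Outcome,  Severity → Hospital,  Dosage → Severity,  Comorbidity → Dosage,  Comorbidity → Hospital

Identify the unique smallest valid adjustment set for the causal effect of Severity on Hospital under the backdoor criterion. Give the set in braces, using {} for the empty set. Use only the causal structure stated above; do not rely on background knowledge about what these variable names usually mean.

Variables eligible for adjustment (non-descendants of Severity, excluding Severity and Hospital): {AgeGroup, Biomarker, Comorbidity, Dosage}.
Backdoor paths from Severity to Hospital:
  P1: Severity <- AgeGroup -> Hospital
  P2: Severity <- Comorbidity -> Hospital
  P3: Severity <- Dosage <- Comorbidity -> Hospital
The empty set is not sufficient: P1 (Severity <- AgeGroup -> Hospital) has no collider blocking it and no conditioned non-collider, so it is open.
Try {AgeGroup, Comorbidity}:
  P1: blocked at fork node AgeGroup ∈ conditioning set.
  P2: blocked at fork node Comorbidity ∈ conditioning set.
  P3: blocked at fork node Comorbidity ∈ conditioning set.
{AgeGroup, Comorbidity} contains no descendant of Severity and blocks every backdoor path.
Every element of {AgeGroup, Comorbidity} is needed (dropping AgeGroup leaves P1 open; dropping Comorbidity leaves P2 open), so no proper subset is valid.
Among all size-2 subsets of the eligible variables, only {AgeGroup, Comorbidity} blocks every backdoor path, so it is the unique smallest valid adjustment set.

{AgeGroup, Comorbidity}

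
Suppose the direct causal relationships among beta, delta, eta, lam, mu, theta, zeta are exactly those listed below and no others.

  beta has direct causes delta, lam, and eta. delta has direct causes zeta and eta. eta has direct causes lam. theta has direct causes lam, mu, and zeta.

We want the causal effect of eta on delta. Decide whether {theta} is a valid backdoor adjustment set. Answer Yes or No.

Backdoor paths from eta to delta (paths whose first edge points into eta):
  P1: eta <- lam -> beta <- delta
  P2: eta <- lam -> theta <- zeta -> delta
Condition 1 (no descendant of eta in the set): holds — descendants of eta are {beta, delta}; none are in {theta}.
Condition 2 (every backdoor path blocked by {theta}):
  P1: blocked at collider beta (neither it nor any descendant is in the conditioning set).
  P2: open — collider(s) theta are conditioned on (or have a conditioned descendant) and no non-collider on the path is in the set.
{theta} does not satisfy the backdoor criterion.

No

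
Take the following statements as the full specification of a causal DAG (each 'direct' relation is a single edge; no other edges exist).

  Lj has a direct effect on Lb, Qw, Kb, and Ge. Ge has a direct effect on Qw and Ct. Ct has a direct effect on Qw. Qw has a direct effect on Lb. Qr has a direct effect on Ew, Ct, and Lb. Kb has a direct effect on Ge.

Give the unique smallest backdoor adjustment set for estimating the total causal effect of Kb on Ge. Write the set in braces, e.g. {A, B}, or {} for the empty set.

{Lj}

Variables eligible for adjustment (non-descendants of Kb, excluding Kb and Ge): {Ew, Lj, Qr}.
Backdoor paths from Kb to Ge:
  P1: Kb <- Lj -> Ge
  P2: Kb <- Lj -> Qw <- Ge
  P3: Kb <- Lj -> Qw <- Ct <- Ge
  P4: Kb <- Lj -> Qw -> Lb <- Qr -> Ct <- Ge
  P5: Kb <- Lj -> Lb <- Qr -> Ct <- Ge
  P6: Kb <- Lj -> Lb <- Qr -> Ct -> Qw <- Ge
  P7: Kb <- Lj -> Lb <- Qw <- Ge
  P8: Kb <- Lj -> Lb <- Qw <- Ct <- Ge
The empty set is not sufficient: P1 (Kb <- Lj -> Ge) has no collider blocking it and no conditioned non-collider, so it is open.
Try {Lj}:
  P1: blocked at fork node Lj ∈ conditioning set.
  P2: blocked at fork node Lj ∈ conditioning set.
  P3: blocked at fork node Lj ∈ conditioning set.
  P4: blocked at fork node Lj ∈ conditioning set.
  P5: blocked at fork node Lj ∈ conditioning set.
  P6: blocked at fork node Lj ∈ conditioning set.
  P7: blocked at fork node Lj ∈ conditioning set.
  P8: blocked at fork node Lj ∈ conditioning set.
{Lj} contains no descendant of Kb and blocks every backdoor path.
No other singleton works — e.g. {Qr} leaves P1 open — so {Lj} is the unique smallest valid adjustment set.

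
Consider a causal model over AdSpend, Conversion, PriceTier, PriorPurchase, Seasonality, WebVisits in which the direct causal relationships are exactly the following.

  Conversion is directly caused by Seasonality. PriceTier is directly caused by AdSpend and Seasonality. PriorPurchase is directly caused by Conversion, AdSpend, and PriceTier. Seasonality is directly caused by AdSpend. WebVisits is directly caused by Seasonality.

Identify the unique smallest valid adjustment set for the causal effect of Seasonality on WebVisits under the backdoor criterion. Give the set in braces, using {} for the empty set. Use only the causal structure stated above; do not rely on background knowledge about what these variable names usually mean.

Variables eligible for adjustment (non-descendants of Seasonality, excluding Seasonality and WebVisits): {AdSpend}.
Backdoor paths from Seasonality to WebVisits:
  (none)
With no backdoor paths the empty set already satisfies the criterion, and it is trivially minimal.

{}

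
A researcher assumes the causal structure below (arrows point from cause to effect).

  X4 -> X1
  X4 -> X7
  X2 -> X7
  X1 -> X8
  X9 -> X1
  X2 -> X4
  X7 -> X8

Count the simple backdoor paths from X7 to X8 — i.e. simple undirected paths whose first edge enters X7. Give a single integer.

2

A backdoor path from X7 to X8 is any simple undirected path whose first edge points into X7 (i.e. leaves X7 via a parent).
Parents of X7: {X2, X4}.
Enumerating:
  P1: X7 <- X2 -> X4 -> X1 -> X8
  P2: X7 <- X4 -> X1 -> X8
That exhausts the simple backdoor paths. Count: 2.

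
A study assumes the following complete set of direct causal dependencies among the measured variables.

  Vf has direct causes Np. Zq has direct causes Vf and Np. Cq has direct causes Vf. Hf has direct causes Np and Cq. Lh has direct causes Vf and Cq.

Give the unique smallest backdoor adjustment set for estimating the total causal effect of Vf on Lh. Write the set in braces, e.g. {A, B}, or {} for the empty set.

{}

Variables eligible for adjustment (non-descendants of Vf, excluding Vf and Lh): {Np}.
Backdoor paths from Vf to Lh:
  P1: Vf <- Np -> Hf <- Cq -> Lh
Each backdoor path contains an unconditioned collider, so every path is already blocked with the empty conditioning set:
  P1: blocked at collider Hf (neither it nor any descendant is in the conditioning set).
The empty set is therefore the unique smallest valid set.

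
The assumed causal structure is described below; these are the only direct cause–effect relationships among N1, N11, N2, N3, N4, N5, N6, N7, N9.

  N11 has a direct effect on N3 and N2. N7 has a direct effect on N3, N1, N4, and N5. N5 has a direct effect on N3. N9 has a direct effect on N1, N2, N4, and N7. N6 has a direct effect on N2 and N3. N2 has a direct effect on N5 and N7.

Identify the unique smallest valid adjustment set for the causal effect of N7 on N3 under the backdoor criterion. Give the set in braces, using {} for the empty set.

{N2, N9}

Variables eligible for adjustment (non-descendants of N7, excluding N7 and N3): {N11, N2, N6, N9}.
Backdoor paths from N7 to N3:
  P1: N7 <- N9 -> N2 <- N11 -> N3
  P2: N7 <- N9 -> N2 <- N6 -> N3
  P3: N7 <- N9 -> N2 -> N5 -> N3
  P4: N7 <- N2 <- N11 -> N3
  P5: N7 <- N2 <- N6 -> N3
  P6: N7 <- N2 -> N5 -> N3
The empty set is not sufficient: P3 (N7 <- N9 -> N2 -> N5 -> N3) has no collider blocking it and no conditioned non-collider, so it is open.
Try {N2, N9}:
  P1: blocked at fork node N9 ∈ conditioning set.
  P2: blocked at fork node N9 ∈ conditioning set.
  P3: blocked at fork node N9 ∈ conditioning set.
  P4: blocked at chain node N2 ∈ conditioning set.
  P5: blocked at chain node N2 ∈ conditioning set.
  P6: blocked at fork node N2 ∈ conditioning set.
{N2, N9} contains no descendant of N7 and blocks every backdoor path.
Every element of {N2, N9} is needed (dropping N2 leaves P4 open; dropping N9 leaves P1 open), so no proper subset is valid.
Among all size-2 subsets of the eligible variables, only {N2, N9} blocks every backdoor path, so it is the unique smallest valid adjustment set.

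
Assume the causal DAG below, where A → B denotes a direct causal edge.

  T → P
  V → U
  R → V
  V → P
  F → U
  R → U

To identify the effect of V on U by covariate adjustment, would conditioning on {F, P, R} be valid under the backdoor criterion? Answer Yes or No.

Backdoor paths from V to U (paths whose first edge points into V):
  P1: V <- R -> U
Condition 1 (no descendant of V in the set): FAILS — P is a descendant of V.
Condition 2 (every backdoor path blocked by {F, P, R}):
  P1: blocked at fork node R ∈ conditioning set.
{F, P, R} does not satisfy the backdoor criterion.

No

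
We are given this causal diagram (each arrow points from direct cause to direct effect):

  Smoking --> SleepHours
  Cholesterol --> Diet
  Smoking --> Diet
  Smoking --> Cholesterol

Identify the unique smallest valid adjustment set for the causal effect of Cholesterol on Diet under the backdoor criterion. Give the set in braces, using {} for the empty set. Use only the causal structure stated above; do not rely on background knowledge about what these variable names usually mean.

{Smoking}

Variables eligible for adjustment (non-descendants of Cholesterol, excluding Cholesterol and Diet): {SleepHours, Smoking}.
Backdoor paths from Cholesterol to Diet:
  P1: Cholesterol <- Smoking -> Diet
The empty set is not sufficient: P1 (Cholesterol <- Smoking -> Diet) has no collider blocking it and no conditioned non-collider, so it is open.
Try {Smoking}:
  P1: blocked at fork node Smoking ∈ conditioning set.
{Smoking} contains no descendant of Cholesterol and blocks every backdoor path.
No other singleton works — e.g. {SleepHours} leaves P1 open — so {Smoking} is the unique smallest valid adjustment set.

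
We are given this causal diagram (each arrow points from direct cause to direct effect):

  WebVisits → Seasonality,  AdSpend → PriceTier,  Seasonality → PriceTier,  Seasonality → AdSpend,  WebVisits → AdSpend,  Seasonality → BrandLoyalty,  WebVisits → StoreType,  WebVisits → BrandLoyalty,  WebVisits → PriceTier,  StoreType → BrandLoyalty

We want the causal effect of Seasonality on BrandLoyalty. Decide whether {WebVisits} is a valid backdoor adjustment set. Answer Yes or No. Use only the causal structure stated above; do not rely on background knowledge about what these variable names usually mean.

Yes

Backdoor paths from Seasonality to BrandLoyalty (paths whose first edge points into Seasonality):
  P1: Seasonality <- WebVisits -> StoreType -> BrandLoyalty
  P2: Seasonality <- WebVisits -> BrandLoyalty
Condition 1 (no descendant of Seasonality in the set): holds — descendants of Seasonality are {AdSpend, BrandLoyalty, PriceTier}; none are in {WebVisits}.
Condition 2 (every backdoor path blocked by {WebVisits}):
  P1: blocked at fork node WebVisits ∈ conditioning set.
  P2: blocked at fork node WebVisits ∈ conditioning set.
{WebVisits} satisfies the backdoor criterion.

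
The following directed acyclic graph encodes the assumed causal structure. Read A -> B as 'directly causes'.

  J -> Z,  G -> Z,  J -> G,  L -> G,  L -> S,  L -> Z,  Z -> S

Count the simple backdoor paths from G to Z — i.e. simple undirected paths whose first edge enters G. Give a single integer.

A backdoor path from G to Z is any simple undirected path whose first edge points into G (i.e. leaves G via a parent).
Parents of G: {J, L}.
Enumerating:
  P1: G <- L -> Z
  P2: G <- L -> S <- Z
  P3: G <- J -> Z
That exhausts the simple backdoor paths. Count: 3.

3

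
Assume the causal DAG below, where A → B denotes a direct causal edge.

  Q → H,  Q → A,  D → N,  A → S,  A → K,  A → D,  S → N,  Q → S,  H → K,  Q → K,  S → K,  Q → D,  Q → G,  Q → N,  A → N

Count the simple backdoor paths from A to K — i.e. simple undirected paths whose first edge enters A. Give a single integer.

A backdoor path from A to K is any simple undirected path whose first edge points into A (i.e. leaves A via a parent).
Parents of A: {Q}.
Enumerating:
  P1: A <- Q -> H -> K
  P2: A <- Q -> S -> K
  P3: A <- Q -> D -> N <- S -> K
  P4: A <- Q -> N <- S -> K
  P5: A <- Q -> K
That exhausts the simple backdoor paths. Count: 5.

5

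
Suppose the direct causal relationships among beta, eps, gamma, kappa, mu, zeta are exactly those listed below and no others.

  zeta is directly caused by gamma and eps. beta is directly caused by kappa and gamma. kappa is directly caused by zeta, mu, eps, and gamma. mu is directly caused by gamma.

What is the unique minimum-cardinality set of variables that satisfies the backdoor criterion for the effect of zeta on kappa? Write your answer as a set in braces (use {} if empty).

{eps, gamma}

Variables eligible for adjustment (non-descendants of zeta, excluding zeta and kappa): {eps, gamma, mu}.
Backdoor paths from zeta to kappa:
  P1: zeta <- eps -> kappa
  P2: zeta <- gamma -> mu -> kappa
  P3: zeta <- gamma -> kappa
  P4: zeta <- gamma -> beta <- kappa
The empty set is not sufficient: P1 (zeta <- eps -> kappa) has no collider blocking it and no conditioned non-collider, so it is open.
Try {eps, gamma}:
  P1: blocked at fork node eps ∈ conditioning set.
  P2: blocked at fork node gamma ∈ conditioning set.
  P3: blocked at fork node gamma ∈ conditioning set.
  P4: blocked at fork node gamma ∈ conditioning set.
{eps, gamma} contains no descendant of zeta and blocks every backdoor path.
Every element of {eps, gamma} is needed (dropping eps leaves P1 open; dropping gamma leaves P2 open), so no proper subset is valid.
Among all size-2 subsets of the eligible variables, only {eps, gamma} blocks every backdoor path, so it is the unique smallest valid adjustment set.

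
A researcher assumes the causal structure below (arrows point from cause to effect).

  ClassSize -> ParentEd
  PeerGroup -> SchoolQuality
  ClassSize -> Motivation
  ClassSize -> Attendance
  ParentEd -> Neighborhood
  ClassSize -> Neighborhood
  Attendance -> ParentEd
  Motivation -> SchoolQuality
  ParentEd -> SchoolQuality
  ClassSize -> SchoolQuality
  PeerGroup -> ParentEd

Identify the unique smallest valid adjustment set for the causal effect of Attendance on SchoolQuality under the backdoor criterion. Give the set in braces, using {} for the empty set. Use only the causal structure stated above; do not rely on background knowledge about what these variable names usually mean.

{ClassSize}

Variables eligible for adjustment (non-descendants of Attendance, excluding Attendance and SchoolQuality): {ClassSize, Motivation, PeerGroup}.
Backdoor paths from Attendance to SchoolQuality:
  P1: Attendance <- ClassSize -> ParentEd <- PeerGroup -> SchoolQuality
  P2: Attendance <- ClassSize -> ParentEd -> SchoolQuality
  P3: Attendance <- ClassSize -> Motivation -> SchoolQuality
  P4: Attendance <- ClassSize -> SchoolQuality
  P5: Attendance <- ClassSize -> Neighborhood <- ParentEd <- PeerGroup -> SchoolQuality
  P6: Attendance <- ClassSize -> Neighborhood <- ParentEd -> SchoolQuality
The empty set is not sufficient: P2 (Attendance <- ClassSize -> ParentEd -> SchoolQuality) has no collider blocking it and no conditioned non-collider, so it is open.
Try {ClassSize}:
  P1: blocked at fork node ClassSize ∈ conditioning set.
  P2: blocked at fork node ClassSize ∈ conditioning set.
  P3: blocked at fork node ClassSize ∈ conditioning set.
  P4: blocked at fork node ClassSize ∈ conditioning set.
  P5: blocked at fork node ClassSize ∈ conditioning set.
  P6: blocked at fork node ClassSize ∈ conditioning set.
{ClassSize} contains no descendant of Attendance and blocks every backdoor path.
No other singleton works — e.g. {PeerGroup} leaves P2 open — so {ClassSize} is the unique smallest valid adjustment set.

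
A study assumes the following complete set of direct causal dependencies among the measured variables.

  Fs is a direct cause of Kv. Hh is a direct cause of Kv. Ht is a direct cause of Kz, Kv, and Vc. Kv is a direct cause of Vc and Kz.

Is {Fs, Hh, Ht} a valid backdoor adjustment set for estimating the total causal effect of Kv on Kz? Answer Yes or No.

Backdoor paths from Kv to Kz (paths whose first edge points into Kv):
  P1: Kv <- Ht -> Kz
Condition 1 (no descendant of Kv in the set): holds — descendants of Kv are {Kz, Vc}; none are in {Fs, Hh, Ht}.
Condition 2 (every backdoor path blocked by {Fs, Hh, Ht}):
  P1: blocked at fork node Ht ∈ conditioning set.
{Fs, Hh, Ht} satisfies the backdoor criterion.

Yes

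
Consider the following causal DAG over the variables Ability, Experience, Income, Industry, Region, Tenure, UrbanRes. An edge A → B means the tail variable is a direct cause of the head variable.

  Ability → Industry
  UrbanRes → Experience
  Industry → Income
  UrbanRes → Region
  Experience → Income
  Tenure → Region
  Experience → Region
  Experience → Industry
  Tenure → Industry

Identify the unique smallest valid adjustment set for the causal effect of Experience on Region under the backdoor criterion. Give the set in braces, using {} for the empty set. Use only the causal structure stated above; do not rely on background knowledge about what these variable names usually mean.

Variables eligible for adjustment (non-descendants of Experience, excluding Experience and Region): {Ability, Tenure, UrbanRes}.
Backdoor paths from Experience to Region:
  P1: Experience <- UrbanRes -> Region
The empty set is not sufficient: P1 (Experience <- UrbanRes -> Region) has no collider blocking it and no conditioned non-collider, so it is open.
Try {UrbanRes}:
  P1: blocked at fork node UrbanRes ∈ conditioning set.
{UrbanRes} contains no descendant of Experience and blocks every backdoor path.
No other singleton works — e.g. {Tenure} leaves P1 open — so {UrbanRes} is the unique smallest valid adjustment set.

{UrbanRes}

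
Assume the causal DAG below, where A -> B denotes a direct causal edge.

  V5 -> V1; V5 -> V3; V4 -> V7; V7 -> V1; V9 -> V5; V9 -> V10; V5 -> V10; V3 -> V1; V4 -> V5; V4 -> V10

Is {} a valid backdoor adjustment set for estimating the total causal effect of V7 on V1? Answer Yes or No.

No

Backdoor paths from V7 to V1 (paths whose first edge points into V7):
  P1: V7 <- V4 -> V5 -> V3 -> V1
  P2: V7 <- V4 -> V5 -> V1
  P3: V7 <- V4 -> V10 <- V9 -> V5 -> V3 -> V1
  P4: V7 <- V4 -> V10 <- V9 -> V5 -> V1
  P5: V7 <- V4 -> V10 <- V5 -> V3 -> V1
  P6: V7 <- V4 -> V10 <- V5 -> V1
Condition 1 (no descendant of V7 in the set): holds — descendants of V7 are {V1}; none are in {}.
Condition 2 (every backdoor path blocked by {}):
  P1: open — no interior node is in the conditioning set.
  P2: open — no interior node is in the conditioning set.
  P3: blocked at collider V10 (neither it nor any descendant is in the conditioning set).
  P4: blocked at collider V10 (neither it nor any descendant is in the conditioning set).
  P5: blocked at collider V10 (neither it nor any descendant is in the conditioning set).
  P6: blocked at collider V10 (neither it nor any descendant is in the conditioning set).
{} does not satisfy the backdoor criterion.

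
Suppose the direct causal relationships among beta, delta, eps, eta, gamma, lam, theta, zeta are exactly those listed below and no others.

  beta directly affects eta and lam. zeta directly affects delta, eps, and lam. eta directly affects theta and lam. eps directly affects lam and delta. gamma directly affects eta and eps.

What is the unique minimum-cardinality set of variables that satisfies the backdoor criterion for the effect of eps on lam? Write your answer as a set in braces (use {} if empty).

{gamma, zeta}

Variables eligible for adjustment (non-descendants of eps, excluding eps and lam): {beta, eta, gamma, theta, zeta}.
Backdoor paths from eps to lam:
  P1: eps <- gamma -> eta <- beta -> lam
  P2: eps <- gamma -> eta -> lam
  P3: eps <- zeta -> lam
The empty set is not sufficient: P2 (eps <- gamma -> eta -> lam) has no collider blocking it and no conditioned non-collider, so it is open.
Try {gamma, zeta}:
  P1: blocked at fork node gamma ∈ conditioning set.
  P2: blocked at fork node gamma ∈ conditioning set.
  P3: blocked at fork node zeta ∈ conditioning set.
{gamma, zeta} contains no descendant of eps and blocks every backdoor path.
Every element of {gamma, zeta} is needed (dropping gamma leaves P2 open; dropping zeta leaves P3 open), so no proper subset is valid.
Among all size-2 subsets of the eligible variables, only {gamma, zeta} blocks every backdoor path, so it is the unique smallest valid adjustment set.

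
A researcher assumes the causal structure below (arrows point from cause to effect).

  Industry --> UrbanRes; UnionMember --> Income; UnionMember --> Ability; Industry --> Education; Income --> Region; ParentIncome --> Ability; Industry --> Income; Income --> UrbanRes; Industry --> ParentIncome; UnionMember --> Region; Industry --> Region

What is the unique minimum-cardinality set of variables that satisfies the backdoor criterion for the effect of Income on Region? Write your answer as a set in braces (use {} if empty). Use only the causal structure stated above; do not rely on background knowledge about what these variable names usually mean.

{Industry, UnionMember}

Variables eligible for adjustment (non-descendants of Income, excluding Income and Region): {Ability, Education, Industry, ParentIncome, UnionMember}.
Backdoor paths from Income to Region:
  P1: Income <- Industry -> ParentIncome -> Ability <- UnionMember -> Region
  P2: Income <- Industry -> Region
  P3: Income <- UnionMember -> Ability <- ParentIncome <- Industry -> Region
  P4: Income <- UnionMember -> Region
The empty set is not sufficient: P2 (Income <- Industry -> Region) has no collider blocking it and no conditioned non-collider, so it is open.
Try {Industry, UnionMember}:
  P1: blocked at fork node Industry ∈ conditioning set.
  P2: blocked at fork node Industry ∈ conditioning set.
  P3: blocked at fork node UnionMember ∈ conditioning set.
  P4: blocked at fork node UnionMember ∈ conditioning set.
{Industry, UnionMember} contains no descendant of Income and blocks every backdoor path.
Every element of {Industry, UnionMember} is needed (dropping Industry leaves P2 open; dropping UnionMember leaves P4 open), so no proper subset is valid.
Among all size-2 subsets of the eligible variables, only {Industry, UnionMember} blocks every backdoor path, so it is the unique smallest valid adjustment set.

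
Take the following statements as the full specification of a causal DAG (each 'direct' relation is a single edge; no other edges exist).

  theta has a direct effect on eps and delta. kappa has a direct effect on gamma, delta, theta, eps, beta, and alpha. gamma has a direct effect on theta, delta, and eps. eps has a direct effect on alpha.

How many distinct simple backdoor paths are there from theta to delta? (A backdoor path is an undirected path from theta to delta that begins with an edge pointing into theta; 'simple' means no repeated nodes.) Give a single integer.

A backdoor path from theta to delta is any simple undirected path whose first edge points into theta (i.e. leaves theta via a parent).
Parents of theta: {gamma, kappa}.
Enumerating:
  P1: theta <- kappa -> gamma -> delta
  P2: theta <- kappa -> eps <- gamma -> delta
  P3: theta <- kappa -> alpha <- eps <- gamma -> delta
  P4: theta <- kappa -> delta
  P5: theta <- gamma <- kappa -> delta
  P6: theta <- gamma -> eps <- kappa -> delta
  P7: theta <- gamma -> eps -> alpha <- kappa -> delta
  P8: theta <- gamma -> delta
That exhausts the simple backdoor paths. Count: 8.

8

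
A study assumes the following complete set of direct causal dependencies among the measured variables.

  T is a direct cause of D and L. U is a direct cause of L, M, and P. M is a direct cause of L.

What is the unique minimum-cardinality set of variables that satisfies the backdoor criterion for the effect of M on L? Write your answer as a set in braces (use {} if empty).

{U}

Variables eligible for adjustment (non-descendants of M, excluding M and L): {D, P, T, U}.
Backdoor paths from M to L:
  P1: M <- U -> L
The empty set is not sufficient: P1 (M <- U -> L) has no collider blocking it and no conditioned non-collider, so it is open.
Try {U}:
  P1: blocked at fork node U ∈ conditioning set.
{U} contains no descendant of M and blocks every backdoor path.
No other singleton works — e.g. {P} leaves P1 open — so {U} is the unique smallest valid adjustment set.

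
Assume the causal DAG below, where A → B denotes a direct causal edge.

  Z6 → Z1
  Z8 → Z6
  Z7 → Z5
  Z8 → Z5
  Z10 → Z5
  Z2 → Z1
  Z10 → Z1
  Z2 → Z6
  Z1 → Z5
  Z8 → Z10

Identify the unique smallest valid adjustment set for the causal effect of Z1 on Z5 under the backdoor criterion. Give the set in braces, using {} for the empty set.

Variables eligible for adjustment (non-descendants of Z1, excluding Z1 and Z5): {Z10, Z2, Z6, Z7, Z8}.
Backdoor paths from Z1 to Z5:
  P1: Z1 <- Z10 <- Z8 -> Z5
  P2: Z1 <- Z10 -> Z5
  P3: Z1 <- Z2 -> Z6 <- Z8 -> Z10 -> Z5
  P4: Z1 <- Z2 -> Z6 <- Z8 -> Z5
  P5: Z1 <- Z6 <- Z8 -> Z10 -> Z5
  P6: Z1 <- Z6 <- Z8 -> Z5
The empty set is not sufficient: P1 (Z1 <- Z10 <- Z8 -> Z5) has no collider blocking it and no conditioned non-collider, so it is open.
Try {Z10, Z8}:
  P1: blocked at chain node Z10 ∈ conditioning set.
  P2: blocked at fork node Z10 ∈ conditioning set.
  P3: blocked at collider Z6 (neither it nor any descendant is in the conditioning set).
  P4: blocked at collider Z6 (neither it nor any descendant is in the conditioning set).
  P5: blocked at fork node Z8 ∈ conditioning set.
  P6: blocked at fork node Z8 ∈ conditioning set.
{Z10, Z8} contains no descendant of Z1 and blocks every backdoor path.
Every element of {Z10, Z8} is needed (dropping Z10 leaves P2 open; dropping Z8 leaves P6 open), so no proper subset is valid.
Among all size-2 subsets of the eligible variables, only {Z10, Z8} blocks every backdoor path, so it is the unique smallest valid adjustment set.

{Z10, Z8}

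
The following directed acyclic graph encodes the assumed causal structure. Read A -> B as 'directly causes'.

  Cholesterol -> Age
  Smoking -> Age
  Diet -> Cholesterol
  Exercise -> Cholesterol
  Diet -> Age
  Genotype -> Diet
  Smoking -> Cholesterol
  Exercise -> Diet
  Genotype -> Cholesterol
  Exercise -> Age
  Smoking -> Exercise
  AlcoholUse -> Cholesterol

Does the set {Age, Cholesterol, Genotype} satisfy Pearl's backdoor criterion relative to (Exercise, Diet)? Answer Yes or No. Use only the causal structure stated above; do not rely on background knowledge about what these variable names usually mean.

Backdoor paths from Exercise to Diet (paths whose first edge points into Exercise):
  P1: Exercise <- Smoking -> Cholesterol <- Genotype -> Diet
  P2: Exercise <- Smoking -> Cholesterol <- Diet
  P3: Exercise <- Smoking -> Cholesterol -> Age <- Diet
  P4: Exercise <- Smoking -> Age <- Diet
  P5: Exercise <- Smoking -> Age <- Cholesterol <- Genotype -> Diet
  P6: Exercise <- Smoking -> Age <- Cholesterol <- Diet
Condition 1 (no descendant of Exercise in the set): FAILS — Age and Cholesterol are descendants of Exercise.
Condition 2 (every backdoor path blocked by {Age, Cholesterol, Genotype}):
  P1: blocked at fork node Genotype ∈ conditioning set.
  P2: open — collider(s) Cholesterol are conditioned on (or have a conditioned descendant) and no non-collider on the path is in the set.
  P3: blocked at chain node Cholesterol ∈ conditioning set.
  P4: open — collider(s) Age are conditioned on (or have a conditioned descendant) and no non-collider on the path is in the set.
  P5: blocked at chain node Cholesterol ∈ conditioning set.
  P6: blocked at chain node Cholesterol ∈ conditioning set.
{Age, Cholesterol, Genotype} does not satisfy the backdoor criterion.

No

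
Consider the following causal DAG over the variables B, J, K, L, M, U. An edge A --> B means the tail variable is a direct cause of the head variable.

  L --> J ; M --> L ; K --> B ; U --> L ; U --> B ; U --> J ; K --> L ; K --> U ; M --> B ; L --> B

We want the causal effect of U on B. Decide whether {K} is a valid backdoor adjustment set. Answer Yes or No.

Yes

Backdoor paths from U to B (paths whose first edge points into U):
  P1: U <- K -> L <- M -> B
  P2: U <- K -> L -> B
  P3: U <- K -> B
Condition 1 (no descendant of U in the set): holds — descendants of U are {B, J, L}; none are in {K}.
Condition 2 (every backdoor path blocked by {K}):
  P1: blocked at fork node K ∈ conditioning set.
  P2: blocked at fork node K ∈ conditioning set.
  P3: blocked at fork node K ∈ conditioning set.
{K} satisfies the backdoor criterion.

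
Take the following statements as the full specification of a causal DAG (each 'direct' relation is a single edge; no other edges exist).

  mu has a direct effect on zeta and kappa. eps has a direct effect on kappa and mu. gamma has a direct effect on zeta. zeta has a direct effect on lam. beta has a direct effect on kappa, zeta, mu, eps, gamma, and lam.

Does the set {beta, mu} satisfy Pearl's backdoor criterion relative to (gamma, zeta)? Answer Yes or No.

Backdoor paths from gamma to zeta (paths whose first edge points into gamma):
  P1: gamma <- beta -> eps -> mu -> zeta
  P2: gamma <- beta -> eps -> kappa <- mu -> zeta
  P3: gamma <- beta -> mu -> zeta
  P4: gamma <- beta -> zeta
  P5: gamma <- beta -> lam <- zeta
  P6: gamma <- beta -> kappa <- eps -> mu -> zeta
  P7: gamma <- beta -> kappa <- mu -> zeta
Condition 1 (no descendant of gamma in the set): holds — descendants of gamma are {lam, zeta}; none are in {beta, mu}.
Condition 2 (every backdoor path blocked by {beta, mu}):
  P1: blocked at fork node beta ∈ conditioning set.
  P2: blocked at fork node beta ∈ conditioning set.
  P3: blocked at fork node beta ∈ conditioning set.
  P4: blocked at fork node beta ∈ conditioning set.
  P5: blocked at fork node beta ∈ conditioning set.
  P6: blocked at fork node beta ∈ conditioning set.
  P7: blocked at fork node beta ∈ conditioning set.
{beta, mu} satisfies the backdoor criterion.

Yes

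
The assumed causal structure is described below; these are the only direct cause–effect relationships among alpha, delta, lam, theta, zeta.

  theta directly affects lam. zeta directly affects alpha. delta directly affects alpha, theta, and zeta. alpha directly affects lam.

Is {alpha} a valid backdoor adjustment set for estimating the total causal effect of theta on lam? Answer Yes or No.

Backdoor paths from theta to lam (paths whose first edge points into theta):
  P1: theta <- delta -> zeta -> alpha -> lam
  P2: theta <- delta -> alpha -> lam
Condition 1 (no descendant of theta in the set): holds — descendants of theta are {lam}; none are in {alpha}.
Condition 2 (every backdoor path blocked by {alpha}):
  P1: blocked at chain node alpha ∈ conditioning set.
  P2: blocked at chain node alpha ∈ conditioning set.
{alpha} satisfies the backdoor criterion.

Yes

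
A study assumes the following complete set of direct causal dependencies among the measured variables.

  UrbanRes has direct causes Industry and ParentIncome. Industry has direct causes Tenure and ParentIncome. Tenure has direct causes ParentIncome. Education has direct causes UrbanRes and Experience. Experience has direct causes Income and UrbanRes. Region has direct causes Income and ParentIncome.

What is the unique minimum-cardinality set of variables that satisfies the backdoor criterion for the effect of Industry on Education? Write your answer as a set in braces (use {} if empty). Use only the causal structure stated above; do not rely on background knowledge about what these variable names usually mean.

Variables eligible for adjustment (non-descendants of Industry, excluding Industry and Education): {Income, ParentIncome, Region, Tenure}.
Backdoor paths from Industry to Education:
  P1: Industry <- ParentIncome -> Region <- Income -> Experience <- UrbanRes -> Education
  P2: Industry <- ParentIncome -> Region <- Income -> Experience -> Education
  P3: Industry <- ParentIncome -> UrbanRes -> Experience -> Education
  P4: Industry <- ParentIncome -> UrbanRes -> Education
  P5: Industry <- Tenure <- ParentIncome -> Region <- Income -> Experience <- UrbanRes -> Education
  P6: Industry <- Tenure <- ParentIncome -> Region <- Income -> Experience -> Education
  P7: Industry <- Tenure <- ParentIncome -> UrbanRes -> Experience -> Education
  P8: Industry <- Tenure <- ParentIncome -> UrbanRes -> Education
The empty set is not sufficient: P3 (Industry <- ParentIncome -> UrbanRes -> Experience -> Education) has no collider blocking it and no conditioned non-collider, so it is open.
Try {ParentIncome}:
  P1: blocked at fork node ParentIncome ∈ conditioning set.
  P2: blocked at fork node ParentIncome ∈ conditioning set.
  P3: blocked at fork node ParentIncome ∈ conditioning set.
  P4: blocked at fork node ParentIncome ∈ conditioning set.
  P5: blocked at fork node ParentIncome ∈ conditioning set.
  P6: blocked at fork node ParentIncome ∈ conditioning set.
  P7: blocked at fork node ParentIncome ∈ conditioning set.
  P8: blocked at fork node ParentIncome ∈ conditioning set.
{ParentIncome} contains no descendant of Industry and blocks every backdoor path.
No other singleton works — e.g. {Tenure} leaves P3 open — so {ParentIncome} is the unique smallest valid adjustment set.

{ParentIncome}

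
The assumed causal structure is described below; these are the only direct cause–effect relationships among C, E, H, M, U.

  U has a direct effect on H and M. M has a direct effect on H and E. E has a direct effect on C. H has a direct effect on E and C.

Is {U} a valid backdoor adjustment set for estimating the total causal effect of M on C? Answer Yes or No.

Yes

Backdoor paths from M to C (paths whose first edge points into M):
  P1: M <- U -> H -> E -> C
  P2: M <- U -> H -> C
Condition 1 (no descendant of M in the set): holds — descendants of M are {C, E, H}; none are in {U}.
Condition 2 (every backdoor path blocked by {U}):
  P1: blocked at fork node U ∈ conditioning set.
  P2: blocked at fork node U ∈ conditioning set.
{U} satisfies the backdoor criterion.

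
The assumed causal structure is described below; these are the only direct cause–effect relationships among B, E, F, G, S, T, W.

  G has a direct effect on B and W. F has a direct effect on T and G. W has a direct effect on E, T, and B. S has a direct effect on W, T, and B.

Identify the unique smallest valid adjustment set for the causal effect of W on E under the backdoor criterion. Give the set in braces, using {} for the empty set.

Variables eligible for adjustment (non-descendants of W, excluding W and E): {F, G, S}.
Backdoor paths from W to E:
  (none)
With no backdoor paths the empty set already satisfies the criterion, and it is trivially minimal.

{}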